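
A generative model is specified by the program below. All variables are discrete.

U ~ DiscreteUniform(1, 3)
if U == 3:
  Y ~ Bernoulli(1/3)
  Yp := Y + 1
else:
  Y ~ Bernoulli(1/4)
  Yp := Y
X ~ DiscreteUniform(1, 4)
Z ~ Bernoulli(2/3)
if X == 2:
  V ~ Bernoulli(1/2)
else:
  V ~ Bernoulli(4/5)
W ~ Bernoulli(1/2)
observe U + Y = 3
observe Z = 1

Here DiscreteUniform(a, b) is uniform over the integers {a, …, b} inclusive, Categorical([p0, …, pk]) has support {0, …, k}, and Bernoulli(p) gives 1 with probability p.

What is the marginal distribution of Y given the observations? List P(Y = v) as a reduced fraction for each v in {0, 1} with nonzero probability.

Enumerate traces; 32 have nonzero weight after conditioning:
  (U=2, Y=1, X=1, Z=1, V=0, W=0) weight 1/720
  (U=2, Y=1, X=1, Z=1, V=0, W=1) weight 1/720
  (U=2, Y=1, X=1, Z=1, V=1, W=0) weight 1/180
  (U=2, Y=1, X=1, Z=1, V=1, W=1) weight 1/180
  (U=2, Y=1, X=2, Z=1, V=0, W=0) weight 1/288
  (U=2, Y=1, X=2, Z=1, V=0, W=1) weight 1/288
  (U=2, Y=1, X=2, Z=1, V=1, W=0) weight 1/288
  (U=2, Y=1, X=2, Z=1, V=1, W=1) weight 1/288
  (U=3, Y=0, X=1, Z=1, V=0, W=0) weight 1/270
  … 23 more
Group by Y:
  weight(Y=0) = 4/27
  weight(Y=1) = 1/18
Total weight = 4/27 + 1/18 = 11/54
P(Y=0 | obs) = 4/27 / 11/54 = 8/11
P(Y=1 | obs) = 1/18 / 11/54 = 3/11

P(Y=0) = 8/11, P(Y=1) = 3/11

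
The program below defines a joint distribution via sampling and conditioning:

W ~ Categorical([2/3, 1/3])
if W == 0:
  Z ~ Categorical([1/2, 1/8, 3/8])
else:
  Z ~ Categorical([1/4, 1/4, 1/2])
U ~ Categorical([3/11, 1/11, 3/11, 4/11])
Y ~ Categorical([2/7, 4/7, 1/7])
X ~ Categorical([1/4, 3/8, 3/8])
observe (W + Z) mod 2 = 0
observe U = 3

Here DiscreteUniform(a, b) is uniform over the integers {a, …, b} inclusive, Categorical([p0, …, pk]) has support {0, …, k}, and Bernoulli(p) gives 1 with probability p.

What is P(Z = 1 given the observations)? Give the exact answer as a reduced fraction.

P(Z = 1 | obs) = 1/8

Enumerate traces; 27 have nonzero weight after conditioning:
  (W=0, Z=0, U=3, Y=0, X=0) weight 2/231
  (W=0, Z=0, U=3, Y=0, X=1) weight 1/77
  (W=0, Z=0, U=3, Y=0, X=2) weight 1/77
  (W=0, Z=0, U=3, Y=1, X=0) weight 4/231
  (W=0, Z=0, U=3, Y=1, X=1) weight 2/77
  (W=0, Z=0, U=3, Y=1, X=2) weight 2/77
  (W=0, Z=0, U=3, Y=2, X=0) weight 1/231
  (W=0, Z=0, U=3, Y=2, X=1) weight 1/154
  (W=0, Z=2, U=3, Y=0, X=0) weight 1/154
  (W=1, Z=1, U=3, Y=0, X=0) weight 1/462
  … 17 more
Group by Z:
  weight(Z=0) = 4/33
  weight(Z=1) = 1/33
  weight(Z=2) = 1/11
Total weight = 4/33 + 1/33 + 1/11 = 8/33
P(Z=0 | obs) = 4/33 / 8/33 = 1/2
P(Z=1 | obs) = 1/33 / 8/33 = 1/8
P(Z=2 | obs) = 1/11 / 8/33 = 3/8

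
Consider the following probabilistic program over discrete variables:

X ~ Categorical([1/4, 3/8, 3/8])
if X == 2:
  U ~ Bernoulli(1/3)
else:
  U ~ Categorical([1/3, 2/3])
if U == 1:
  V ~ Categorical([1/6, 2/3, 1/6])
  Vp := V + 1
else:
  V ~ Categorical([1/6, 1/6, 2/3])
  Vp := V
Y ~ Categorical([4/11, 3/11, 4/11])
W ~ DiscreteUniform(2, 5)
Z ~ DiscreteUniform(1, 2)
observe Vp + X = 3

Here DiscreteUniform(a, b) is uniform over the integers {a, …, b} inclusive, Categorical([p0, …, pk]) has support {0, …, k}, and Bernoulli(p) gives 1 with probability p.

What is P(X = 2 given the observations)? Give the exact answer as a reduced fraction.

Enumerate traces; 120 have nonzero weight after conditioning:
  (X=0, U=1, V=2, Y=0, W=2, Z=1) weight 1/792
  (X=0, U=1, V=2, Y=0, W=2, Z=2) weight 1/792
  (X=0, U=1, V=2, Y=0, W=3, Z=1) weight 1/792
  (X=0, U=1, V=2, Y=0, W=3, Z=2) weight 1/792
  (X=0, U=1, V=2, Y=0, W=4, Z=1) weight 1/792
  (X=0, U=1, V=2, Y=0, W=4, Z=2) weight 1/792
  (X=0, U=1, V=2, Y=0, W=5, Z=1) weight 1/792
  (X=0, U=1, V=2, Y=0, W=5, Z=2) weight 1/792
  (X=1, U=0, V=2, Y=0, W=2, Z=1) weight 1/264
  (X=2, U=0, V=1, Y=0, W=2, Z=1) weight 1/528
  … 110 more
Group by X:
  weight(X=0) = 1/36
  weight(X=1) = 1/4
  weight(X=2) = 1/16
Total weight = 1/36 + 1/4 + 1/16 = 49/144
P(X=0 | obs) = 1/36 / 49/144 = 4/49
P(X=1 | obs) = 1/4 / 49/144 = 36/49
P(X=2 | obs) = 1/16 / 49/144 = 9/49

P(X = 2 | obs) = 9/49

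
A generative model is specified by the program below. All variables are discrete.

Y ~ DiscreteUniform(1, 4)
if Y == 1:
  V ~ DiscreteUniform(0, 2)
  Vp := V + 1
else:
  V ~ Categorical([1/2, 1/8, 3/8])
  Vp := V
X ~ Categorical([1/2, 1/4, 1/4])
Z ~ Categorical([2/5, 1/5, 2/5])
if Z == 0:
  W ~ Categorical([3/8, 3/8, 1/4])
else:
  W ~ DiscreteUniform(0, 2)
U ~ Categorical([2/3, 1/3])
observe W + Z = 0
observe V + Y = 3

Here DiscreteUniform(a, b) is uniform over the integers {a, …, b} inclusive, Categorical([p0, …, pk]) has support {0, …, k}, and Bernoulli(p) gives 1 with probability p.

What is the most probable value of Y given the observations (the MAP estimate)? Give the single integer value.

Enumerate traces; 18 have nonzero weight after conditioning:
  (Y=1, V=2, X=0, Z=0, W=0, U=0) weight 1/240
  (Y=1, V=2, X=0, Z=0, W=0, U=1) weight 1/480
  (Y=1, V=2, X=1, Z=0, W=0, U=0) weight 1/480
  (Y=1, V=2, X=1, Z=0, W=0, U=1) weight 1/960
  (Y=1, V=2, X=2, Z=0, W=0, U=0) weight 1/480
  (Y=1, V=2, X=2, Z=0, W=0, U=1) weight 1/960
  (Y=2, V=1, X=0, Z=0, W=0, U=0) weight 1/640
  (Y=2, V=1, X=0, Z=0, W=0, U=1) weight 1/1280
  (Y=3, V=0, X=0, Z=0, W=0, U=0) weight 1/160
  … 9 more
Group by Y:
  weight(Y=1) = 1/80
  weight(Y=2) = 3/640
  weight(Y=3) = 3/160
Total weight = 1/80 + 3/640 + 3/160 = 23/640
P(Y=1 | obs) = 1/80 / 23/640 = 8/23
P(Y=2 | obs) = 3/640 / 23/640 = 3/23
P(Y=3 | obs) = 3/160 / 23/640 = 12/23
argmax = 3

argmax_v P(Y = v | obs) = 3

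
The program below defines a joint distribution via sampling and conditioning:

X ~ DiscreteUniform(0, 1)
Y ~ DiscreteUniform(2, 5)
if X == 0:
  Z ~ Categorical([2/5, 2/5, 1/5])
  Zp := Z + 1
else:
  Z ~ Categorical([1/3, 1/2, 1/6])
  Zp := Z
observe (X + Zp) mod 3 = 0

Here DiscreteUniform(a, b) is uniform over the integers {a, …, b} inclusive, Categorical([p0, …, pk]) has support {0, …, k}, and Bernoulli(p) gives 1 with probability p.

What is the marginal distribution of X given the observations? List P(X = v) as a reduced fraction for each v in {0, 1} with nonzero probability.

P(X=0) = 6/11, P(X=1) = 5/11

Enumerate traces; 8 have nonzero weight after conditioning:
  (X=0, Y=2, Z=2) weight 1/40
  (X=0, Y=3, Z=2) weight 1/40
  (X=0, Y=4, Z=2) weight 1/40
  (X=0, Y=5, Z=2) weight 1/40
  (X=1, Y=2, Z=2) weight 1/48
  (X=1, Y=3, Z=2) weight 1/48
  (X=1, Y=4, Z=2) weight 1/48
  (X=1, Y=5, Z=2) weight 1/48
Group by X:
  weight(X=0) = 1/10
  weight(X=1) = 1/12
Total weight = 1/10 + 1/12 = 11/60
P(X=0 | obs) = 1/10 / 11/60 = 6/11
P(X=1 | obs) = 1/12 / 11/60 = 5/11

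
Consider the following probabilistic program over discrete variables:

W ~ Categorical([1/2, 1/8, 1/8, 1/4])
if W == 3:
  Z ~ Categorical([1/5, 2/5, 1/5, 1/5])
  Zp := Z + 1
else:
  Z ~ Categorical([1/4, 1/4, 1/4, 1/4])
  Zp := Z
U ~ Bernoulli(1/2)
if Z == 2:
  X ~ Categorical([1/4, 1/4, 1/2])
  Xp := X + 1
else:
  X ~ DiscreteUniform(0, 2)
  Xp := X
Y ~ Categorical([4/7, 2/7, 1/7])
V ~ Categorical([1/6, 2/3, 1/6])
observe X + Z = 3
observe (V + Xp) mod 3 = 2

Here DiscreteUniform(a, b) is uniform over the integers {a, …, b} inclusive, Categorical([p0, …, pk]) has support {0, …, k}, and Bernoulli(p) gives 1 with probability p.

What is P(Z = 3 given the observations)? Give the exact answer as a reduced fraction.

Enumerate traces; 72 have nonzero weight after conditioning:
  (W=0, Z=1, U=0, X=2, Y=0, V=0) weight 1/504
  (W=0, Z=1, U=0, X=2, Y=1, V=0) weight 1/1008
  (W=0, Z=1, U=0, X=2, Y=2, V=0) weight 1/2016
  (W=0, Z=1, U=1, X=2, Y=0, V=0) weight 1/504
  (W=0, Z=1, U=1, X=2, Y=1, V=0) weight 1/1008
  (W=0, Z=1, U=1, X=2, Y=2, V=0) weight 1/2016
  (W=0, Z=2, U=0, X=1, Y=0, V=0) weight 1/672
  (W=0, Z=2, U=0, X=1, Y=1, V=0) weight 1/1344
  (W=0, Z=3, U=0, X=0, Y=0, V=2) weight 1/504
  … 63 more
Group by Z:
  weight(Z=1) = 23/1440
  weight(Z=2) = 19/1920
  weight(Z=3) = 19/1440
Total weight = 23/1440 + 19/1920 + 19/1440 = 5/128
P(Z=1 | obs) = 23/1440 / 5/128 = 92/225
P(Z=2 | obs) = 19/1920 / 5/128 = 19/75
P(Z=3 | obs) = 19/1440 / 5/128 = 76/225

P(Z = 3 | obs) = 76/225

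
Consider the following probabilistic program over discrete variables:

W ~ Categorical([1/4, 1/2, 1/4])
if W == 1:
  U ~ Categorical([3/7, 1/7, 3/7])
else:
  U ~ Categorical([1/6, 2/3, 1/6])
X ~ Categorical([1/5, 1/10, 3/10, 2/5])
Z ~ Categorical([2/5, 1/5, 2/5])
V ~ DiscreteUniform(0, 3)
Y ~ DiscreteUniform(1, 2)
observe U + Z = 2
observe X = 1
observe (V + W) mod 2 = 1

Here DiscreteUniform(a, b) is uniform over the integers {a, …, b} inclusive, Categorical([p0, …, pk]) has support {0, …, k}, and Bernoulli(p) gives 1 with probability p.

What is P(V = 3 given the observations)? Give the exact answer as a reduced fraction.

Enumerate traces; 36 have nonzero weight after conditioning:
  (W=0, U=0, X=1, Z=2, V=1, Y=1) weight 1/4800
  (W=0, U=0, X=1, Z=2, V=1, Y=2) weight 1/4800
  (W=0, U=0, X=1, Z=2, V=3, Y=1) weight 1/4800
  (W=0, U=0, X=1, Z=2, V=3, Y=2) weight 1/4800
  (W=0, U=1, X=1, Z=1, V=1, Y=1) weight 1/2400
  (W=0, U=1, X=1, Z=1, V=1, Y=2) weight 1/2400
  (W=0, U=1, X=1, Z=1, V=3, Y=1) weight 1/2400
  (W=0, U=1, X=1, Z=1, V=3, Y=2) weight 1/2400
  (W=1, U=0, X=1, Z=2, V=0, Y=1) weight 3/2800
  (W=1, U=0, X=1, Z=2, V=2, Y=1) weight 3/2800
  … 26 more
Group by V:
  weight(V=0) = 13/2800
  weight(V=1) = 1/300
  weight(V=2) = 13/2800
  weight(V=3) = 1/300
Total weight = 13/2800 + 1/300 + 13/2800 + 1/300 = 67/4200
P(V=0 | obs) = 13/2800 / 67/4200 = 39/134
P(V=1 | obs) = 1/300 / 67/4200 = 14/67
P(V=2 | obs) = 13/2800 / 67/4200 = 39/134
P(V=3 | obs) = 1/300 / 67/4200 = 14/67

P(V = 3 | obs) = 14/67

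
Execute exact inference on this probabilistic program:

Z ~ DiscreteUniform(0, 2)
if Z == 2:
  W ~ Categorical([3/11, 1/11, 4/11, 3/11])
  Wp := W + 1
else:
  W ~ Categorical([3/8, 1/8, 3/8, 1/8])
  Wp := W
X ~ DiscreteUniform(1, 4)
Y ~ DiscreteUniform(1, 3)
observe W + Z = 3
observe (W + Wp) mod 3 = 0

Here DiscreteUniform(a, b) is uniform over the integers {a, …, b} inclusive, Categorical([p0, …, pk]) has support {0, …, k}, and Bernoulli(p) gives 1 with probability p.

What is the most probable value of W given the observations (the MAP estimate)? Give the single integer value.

argmax_v P(W = v | obs) = 3

Enumerate traces; 24 have nonzero weight after conditioning:
  (Z=0, W=3, X=1, Y=1) weight 1/288
  (Z=0, W=3, X=1, Y=2) weight 1/288
  (Z=0, W=3, X=1, Y=3) weight 1/288
  (Z=0, W=3, X=2, Y=1) weight 1/288
  (Z=0, W=3, X=2, Y=2) weight 1/288
  (Z=0, W=3, X=2, Y=3) weight 1/288
  (Z=0, W=3, X=3, Y=1) weight 1/288
  (Z=0, W=3, X=3, Y=2) weight 1/288
  (Z=2, W=1, X=1, Y=1) weight 1/396
  … 15 more
Group by W:
  weight(W=1) = 1/33
  weight(W=3) = 1/24
Total weight = 1/33 + 1/24 = 19/264
P(W=1 | obs) = 1/33 / 19/264 = 8/19
P(W=3 | obs) = 1/24 / 19/264 = 11/19
argmax = 3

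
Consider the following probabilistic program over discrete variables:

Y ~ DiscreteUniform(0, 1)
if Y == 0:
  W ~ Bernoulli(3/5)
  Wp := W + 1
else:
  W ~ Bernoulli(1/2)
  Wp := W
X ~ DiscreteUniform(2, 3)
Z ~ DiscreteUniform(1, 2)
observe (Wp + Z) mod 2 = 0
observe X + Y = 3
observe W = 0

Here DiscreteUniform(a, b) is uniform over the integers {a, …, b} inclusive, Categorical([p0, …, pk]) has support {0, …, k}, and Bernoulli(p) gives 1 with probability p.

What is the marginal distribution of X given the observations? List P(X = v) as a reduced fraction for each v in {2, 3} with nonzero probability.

Enumerate traces; 2 have nonzero weight after conditioning:
  (Y=0, W=0, X=3, Z=1) weight 1/20
  (Y=1, W=0, X=2, Z=2) weight 1/16
Group by X:
  weight(X=2) = 1/16
  weight(X=3) = 1/20
Total weight = 1/16 + 1/20 = 9/80
P(X=2 | obs) = 1/16 / 9/80 = 5/9
P(X=3 | obs) = 1/20 / 9/80 = 4/9

P(X=2) = 5/9, P(X=3) = 4/9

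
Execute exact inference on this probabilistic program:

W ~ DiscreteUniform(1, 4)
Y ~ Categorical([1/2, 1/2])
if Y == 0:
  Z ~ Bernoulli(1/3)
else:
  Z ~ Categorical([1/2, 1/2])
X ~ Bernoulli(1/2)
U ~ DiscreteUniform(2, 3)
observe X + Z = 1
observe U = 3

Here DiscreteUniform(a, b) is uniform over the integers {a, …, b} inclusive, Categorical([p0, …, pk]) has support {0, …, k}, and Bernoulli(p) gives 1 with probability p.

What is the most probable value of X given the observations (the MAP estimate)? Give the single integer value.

Enumerate traces; 16 have nonzero weight after conditioning:
  (W=1, Y=0, Z=0, X=1, U=3) weight 1/48
  (W=1, Y=0, Z=1, X=0, U=3) weight 1/96
  (W=1, Y=1, Z=0, X=1, U=3) weight 1/64
  (W=1, Y=1, Z=1, X=0, U=3) weight 1/64
  (W=2, Y=0, Z=0, X=1, U=3) weight 1/48
  (W=2, Y=0, Z=1, X=0, U=3) weight 1/96
  (W=2, Y=1, Z=0, X=1, U=3) weight 1/64
  (W=2, Y=1, Z=1, X=0, U=3) weight 1/64
  … 8 more
Group by X:
  weight(X=0) = 5/48
  weight(X=1) = 7/48
Total weight = 5/48 + 7/48 = 1/4
P(X=0 | obs) = 5/48 / 1/4 = 5/12
P(X=1 | obs) = 7/48 / 1/4 = 7/12
argmax = 1

argmax_v P(X = v | obs) = 1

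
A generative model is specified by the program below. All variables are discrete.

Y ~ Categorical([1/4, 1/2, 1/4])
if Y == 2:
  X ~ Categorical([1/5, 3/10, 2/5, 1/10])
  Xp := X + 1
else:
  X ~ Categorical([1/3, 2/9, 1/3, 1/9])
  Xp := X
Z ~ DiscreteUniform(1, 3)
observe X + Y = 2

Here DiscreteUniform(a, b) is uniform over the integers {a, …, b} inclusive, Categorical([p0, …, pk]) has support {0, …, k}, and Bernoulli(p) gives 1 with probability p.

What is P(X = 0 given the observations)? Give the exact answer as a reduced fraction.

P(X = 0 | obs) = 9/44

Enumerate traces; 9 have nonzero weight after conditioning:
  (Y=0, X=2, Z=1) weight 1/36
  (Y=0, X=2, Z=2) weight 1/36
  (Y=0, X=2, Z=3) weight 1/36
  (Y=1, X=1, Z=1) weight 1/27
  (Y=1, X=1, Z=2) weight 1/27
  (Y=1, X=1, Z=3) weight 1/27
  (Y=2, X=0, Z=1) weight 1/60
  (Y=2, X=0, Z=2) weight 1/60
  … 1 more
Group by X:
  weight(X=0) = 1/20
  weight(X=1) = 1/9
  weight(X=2) = 1/12
Total weight = 1/20 + 1/9 + 1/12 = 11/45
P(X=0 | obs) = 1/20 / 11/45 = 9/44
P(X=1 | obs) = 1/9 / 11/45 = 5/11
P(X=2 | obs) = 1/12 / 11/45 = 15/44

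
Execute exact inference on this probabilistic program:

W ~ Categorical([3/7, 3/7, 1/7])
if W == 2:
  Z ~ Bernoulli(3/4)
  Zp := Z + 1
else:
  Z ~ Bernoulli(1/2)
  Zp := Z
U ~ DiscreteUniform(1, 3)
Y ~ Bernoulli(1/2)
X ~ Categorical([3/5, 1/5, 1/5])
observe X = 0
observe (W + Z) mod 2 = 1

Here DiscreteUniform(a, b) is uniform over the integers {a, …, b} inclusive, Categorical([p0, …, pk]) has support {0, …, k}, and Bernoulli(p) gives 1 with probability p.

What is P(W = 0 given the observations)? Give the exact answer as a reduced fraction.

Enumerate traces; 18 have nonzero weight after conditioning:
  (W=0, Z=1, U=1, Y=0, X=0) weight 3/140
  (W=0, Z=1, U=1, Y=1, X=0) weight 3/140
  (W=0, Z=1, U=2, Y=0, X=0) weight 3/140
  (W=0, Z=1, U=2, Y=1, X=0) weight 3/140
  (W=0, Z=1, U=3, Y=0, X=0) weight 3/140
  (W=0, Z=1, U=3, Y=1, X=0) weight 3/140
  (W=1, Z=0, U=1, Y=0, X=0) weight 3/140
  (W=1, Z=0, U=1, Y=1, X=0) weight 3/140
  (W=2, Z=1, U=1, Y=0, X=0) weight 3/280
  … 9 more
Group by W:
  weight(W=0) = 9/70
  weight(W=1) = 9/70
  weight(W=2) = 9/140
Total weight = 9/70 + 9/70 + 9/140 = 9/28
P(W=0 | obs) = 9/70 / 9/28 = 2/5
P(W=1 | obs) = 9/70 / 9/28 = 2/5
P(W=2 | obs) = 9/140 / 9/28 = 1/5

P(W = 0 | obs) = 2/5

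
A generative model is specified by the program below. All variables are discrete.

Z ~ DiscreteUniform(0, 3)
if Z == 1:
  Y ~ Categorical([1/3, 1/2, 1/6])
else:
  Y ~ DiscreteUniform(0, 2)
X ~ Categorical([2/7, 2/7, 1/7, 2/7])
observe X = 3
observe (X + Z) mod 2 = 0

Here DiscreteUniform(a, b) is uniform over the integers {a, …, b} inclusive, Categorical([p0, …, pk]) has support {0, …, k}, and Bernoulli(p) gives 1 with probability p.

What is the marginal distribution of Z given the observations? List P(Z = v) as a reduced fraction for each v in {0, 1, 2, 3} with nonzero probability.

P(Z=1) = 1/2, P(Z=3) = 1/2

Enumerate traces; 6 have nonzero weight after conditioning:
  (Z=1, Y=0, X=3) weight 1/42
  (Z=1, Y=1, X=3) weight 1/28
  (Z=1, Y=2, X=3) weight 1/84
  (Z=3, Y=0, X=3) weight 1/42
  (Z=3, Y=1, X=3) weight 1/42
  (Z=3, Y=2, X=3) weight 1/42
Group by Z:
  weight(Z=1) = 1/14
  weight(Z=3) = 1/14
Total weight = 1/14 + 1/14 = 1/7
P(Z=1 | obs) = 1/14 / 1/7 = 1/2
P(Z=3 | obs) = 1/14 / 1/7 = 1/2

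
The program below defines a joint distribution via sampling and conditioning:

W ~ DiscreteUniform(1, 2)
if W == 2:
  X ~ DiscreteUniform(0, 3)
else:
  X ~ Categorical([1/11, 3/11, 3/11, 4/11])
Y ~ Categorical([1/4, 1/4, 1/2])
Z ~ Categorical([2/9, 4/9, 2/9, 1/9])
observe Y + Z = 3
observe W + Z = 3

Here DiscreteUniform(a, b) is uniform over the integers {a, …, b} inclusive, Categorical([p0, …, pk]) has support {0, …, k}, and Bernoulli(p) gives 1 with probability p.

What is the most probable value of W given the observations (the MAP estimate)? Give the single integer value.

Enumerate traces; 8 have nonzero weight after conditioning:
  (W=1, X=0, Y=1, Z=2) weight 1/396
  (W=1, X=1, Y=1, Z=2) weight 1/132
  (W=1, X=2, Y=1, Z=2) weight 1/132
  (W=1, X=3, Y=1, Z=2) weight 1/99
  (W=2, X=0, Y=2, Z=1) weight 1/36
  (W=2, X=1, Y=2, Z=1) weight 1/36
  (W=2, X=2, Y=2, Z=1) weight 1/36
  (W=2, X=3, Y=2, Z=1) weight 1/36
Group by W:
  weight(W=1) = 1/36
  weight(W=2) = 1/9
Total weight = 1/36 + 1/9 = 5/36
P(W=1 | obs) = 1/36 / 5/36 = 1/5
P(W=2 | obs) = 1/9 / 5/36 = 4/5
argmax = 2

argmax_v P(W = v | obs) = 2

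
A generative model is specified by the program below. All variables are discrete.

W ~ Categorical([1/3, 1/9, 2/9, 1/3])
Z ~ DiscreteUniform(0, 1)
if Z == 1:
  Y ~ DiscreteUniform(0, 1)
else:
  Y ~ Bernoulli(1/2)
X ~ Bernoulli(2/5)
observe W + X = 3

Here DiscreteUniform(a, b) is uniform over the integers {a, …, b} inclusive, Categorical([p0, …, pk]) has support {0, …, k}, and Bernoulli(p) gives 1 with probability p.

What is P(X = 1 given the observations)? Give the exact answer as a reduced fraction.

P(X = 1 | obs) = 4/13

Enumerate traces; 8 have nonzero weight after conditioning:
  (W=2, Z=0, Y=0, X=1) weight 1/45
  (W=2, Z=0, Y=1, X=1) weight 1/45
  (W=2, Z=1, Y=0, X=1) weight 1/45
  (W=2, Z=1, Y=1, X=1) weight 1/45
  (W=3, Z=0, Y=0, X=0) weight 1/20
  (W=3, Z=0, Y=1, X=0) weight 1/20
  (W=3, Z=1, Y=0, X=0) weight 1/20
  (W=3, Z=1, Y=1, X=0) weight 1/20
Group by X:
  weight(X=0) = 1/5
  weight(X=1) = 4/45
Total weight = 1/5 + 4/45 = 13/45
P(X=0 | obs) = 1/5 / 13/45 = 9/13
P(X=1 | obs) = 4/45 / 13/45 = 4/13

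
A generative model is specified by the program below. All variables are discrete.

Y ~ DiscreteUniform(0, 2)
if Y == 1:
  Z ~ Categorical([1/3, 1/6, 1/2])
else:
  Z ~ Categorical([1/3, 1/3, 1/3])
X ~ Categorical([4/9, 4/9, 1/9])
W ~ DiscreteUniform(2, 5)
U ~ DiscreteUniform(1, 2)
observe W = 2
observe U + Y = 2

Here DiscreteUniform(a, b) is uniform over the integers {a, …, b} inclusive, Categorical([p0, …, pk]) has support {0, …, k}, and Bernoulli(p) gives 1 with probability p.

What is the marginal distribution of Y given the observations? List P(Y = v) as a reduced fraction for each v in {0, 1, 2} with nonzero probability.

Enumerate traces; 18 have nonzero weight after conditioning:
  (Y=0, Z=0, X=0, W=2, U=2) weight 1/162
  (Y=0, Z=0, X=1, W=2, U=2) weight 1/162
  (Y=0, Z=0, X=2, W=2, U=2) weight 1/648
  (Y=0, Z=1, X=0, W=2, U=2) weight 1/162
  (Y=0, Z=1, X=1, W=2, U=2) weight 1/162
  (Y=0, Z=1, X=2, W=2, U=2) weight 1/648
  (Y=0, Z=2, X=0, W=2, U=2) weight 1/162
  (Y=0, Z=2, X=1, W=2, U=2) weight 1/162
  (Y=1, Z=0, X=0, W=2, U=1) weight 1/162
  … 9 more
Group by Y:
  weight(Y=0) = 1/24
  weight(Y=1) = 1/24
Total weight = 1/24 + 1/24 = 1/12
P(Y=0 | obs) = 1/24 / 1/12 = 1/2
P(Y=1 | obs) = 1/24 / 1/12 = 1/2

P(Y=0) = 1/2, P(Y=1) = 1/2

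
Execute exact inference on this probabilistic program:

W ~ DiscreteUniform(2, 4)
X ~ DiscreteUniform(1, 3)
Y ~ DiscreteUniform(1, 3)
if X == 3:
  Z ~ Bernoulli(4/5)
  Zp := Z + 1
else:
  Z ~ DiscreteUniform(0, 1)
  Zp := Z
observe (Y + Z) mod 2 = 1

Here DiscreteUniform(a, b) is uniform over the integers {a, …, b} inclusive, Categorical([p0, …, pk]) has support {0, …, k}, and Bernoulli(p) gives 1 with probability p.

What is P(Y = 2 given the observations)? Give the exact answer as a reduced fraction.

Enumerate traces; 27 have nonzero weight after conditioning:
  (W=2, X=1, Y=1, Z=0) weight 1/54
  (W=2, X=1, Y=2, Z=1) weight 1/54
  (W=2, X=1, Y=3, Z=0) weight 1/54
  (W=2, X=2, Y=1, Z=0) weight 1/54
  (W=2, X=2, Y=2, Z=1) weight 1/54
  (W=2, X=2, Y=3, Z=0) weight 1/54
  (W=2, X=3, Y=1, Z=0) weight 1/135
  (W=2, X=3, Y=2, Z=1) weight 4/135
  … 19 more
Group by Y:
  weight(Y=1) = 2/15
  weight(Y=2) = 1/5
  weight(Y=3) = 2/15
Total weight = 2/15 + 1/5 + 2/15 = 7/15
P(Y=1 | obs) = 2/15 / 7/15 = 2/7
P(Y=2 | obs) = 1/5 / 7/15 = 3/7
P(Y=3 | obs) = 2/15 / 7/15 = 2/7

P(Y = 2 | obs) = 3/7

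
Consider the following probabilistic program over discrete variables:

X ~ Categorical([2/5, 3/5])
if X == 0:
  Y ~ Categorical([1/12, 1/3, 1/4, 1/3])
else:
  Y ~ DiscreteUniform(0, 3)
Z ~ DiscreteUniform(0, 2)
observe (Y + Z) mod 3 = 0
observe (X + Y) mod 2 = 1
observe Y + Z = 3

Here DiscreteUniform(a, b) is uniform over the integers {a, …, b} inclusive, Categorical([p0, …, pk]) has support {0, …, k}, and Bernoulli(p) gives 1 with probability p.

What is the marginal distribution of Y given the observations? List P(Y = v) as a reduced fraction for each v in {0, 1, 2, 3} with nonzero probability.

Enumerate traces; 3 have nonzero weight after conditioning:
  (X=0, Y=1, Z=2) weight 2/45
  (X=0, Y=3, Z=0) weight 2/45
  (X=1, Y=2, Z=1) weight 1/20
Group by Y:
  weight(Y=1) = 2/45
  weight(Y=2) = 1/20
  weight(Y=3) = 2/45
Total weight = 2/45 + 1/20 + 2/45 = 5/36
P(Y=1 | obs) = 2/45 / 5/36 = 8/25
P(Y=2 | obs) = 1/20 / 5/36 = 9/25
P(Y=3 | obs) = 2/45 / 5/36 = 8/25

P(Y=1) = 8/25, P(Y=2) = 9/25, P(Y=3) = 8/25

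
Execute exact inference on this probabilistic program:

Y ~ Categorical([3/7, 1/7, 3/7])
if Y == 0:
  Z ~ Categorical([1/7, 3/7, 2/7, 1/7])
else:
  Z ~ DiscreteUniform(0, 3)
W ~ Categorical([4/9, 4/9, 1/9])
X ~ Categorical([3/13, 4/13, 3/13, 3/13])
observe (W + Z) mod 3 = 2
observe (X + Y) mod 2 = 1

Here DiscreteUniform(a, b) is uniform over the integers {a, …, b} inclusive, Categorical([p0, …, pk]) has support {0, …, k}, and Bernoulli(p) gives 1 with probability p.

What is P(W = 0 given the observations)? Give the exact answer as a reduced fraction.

Enumerate traces; 24 have nonzero weight after conditioning:
  (Y=0, Z=0, W=2, X=1) weight 4/1911
  (Y=0, Z=0, W=2, X=3) weight 1/637
  (Y=0, Z=1, W=1, X=1) weight 16/637
  (Y=0, Z=1, W=1, X=3) weight 12/637
  (Y=0, Z=2, W=0, X=1) weight 32/1911
  (Y=0, Z=2, W=0, X=3) weight 8/637
  (Y=0, Z=3, W=2, X=1) weight 4/1911
  (Y=0, Z=3, W=2, X=3) weight 1/637
  … 16 more
Group by W:
  weight(W=0) = 17/273
  weight(W=1) = 1/13
  weight(W=2) = 1/42
Total weight = 17/273 + 1/13 + 1/42 = 89/546
P(W=0 | obs) = 17/273 / 89/546 = 34/89
P(W=1 | obs) = 1/13 / 89/546 = 42/89
P(W=2 | obs) = 1/42 / 89/546 = 13/89

P(W = 0 | obs) = 34/89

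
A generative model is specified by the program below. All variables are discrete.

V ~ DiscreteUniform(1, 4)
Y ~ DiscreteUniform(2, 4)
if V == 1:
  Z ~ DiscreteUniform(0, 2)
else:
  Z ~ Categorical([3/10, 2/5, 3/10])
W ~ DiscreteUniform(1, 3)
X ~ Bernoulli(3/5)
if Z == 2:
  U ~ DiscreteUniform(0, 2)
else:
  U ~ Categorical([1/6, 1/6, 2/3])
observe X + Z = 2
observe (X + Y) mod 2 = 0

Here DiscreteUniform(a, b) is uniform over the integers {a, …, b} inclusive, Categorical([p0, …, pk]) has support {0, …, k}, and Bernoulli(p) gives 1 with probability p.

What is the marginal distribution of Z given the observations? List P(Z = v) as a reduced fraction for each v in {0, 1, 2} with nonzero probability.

Enumerate traces; 108 have nonzero weight after conditioning:
  (V=1, Y=2, Z=2, W=1, X=0, U=0) weight 1/810
  (V=1, Y=2, Z=2, W=1, X=0, U=1) weight 1/810
  (V=1, Y=2, Z=2, W=1, X=0, U=2) weight 1/810
  (V=1, Y=2, Z=2, W=2, X=0, U=0) weight 1/810
  (V=1, Y=2, Z=2, W=2, X=0, U=1) weight 1/810
  (V=1, Y=2, Z=2, W=2, X=0, U=2) weight 1/810
  (V=1, Y=2, Z=2, W=3, X=0, U=0) weight 1/810
  (V=1, Y=2, Z=2, W=3, X=0, U=1) weight 1/810
  (V=1, Y=3, Z=1, W=1, X=1, U=0) weight 1/1080
  … 99 more
Group by Z:
  weight(Z=1) = 23/300
  weight(Z=2) = 37/450
Total weight = 23/300 + 37/450 = 143/900
P(Z=1 | obs) = 23/300 / 143/900 = 69/143
P(Z=2 | obs) = 37/450 / 143/900 = 74/143

P(Z=1) = 69/143, P(Z=2) = 74/143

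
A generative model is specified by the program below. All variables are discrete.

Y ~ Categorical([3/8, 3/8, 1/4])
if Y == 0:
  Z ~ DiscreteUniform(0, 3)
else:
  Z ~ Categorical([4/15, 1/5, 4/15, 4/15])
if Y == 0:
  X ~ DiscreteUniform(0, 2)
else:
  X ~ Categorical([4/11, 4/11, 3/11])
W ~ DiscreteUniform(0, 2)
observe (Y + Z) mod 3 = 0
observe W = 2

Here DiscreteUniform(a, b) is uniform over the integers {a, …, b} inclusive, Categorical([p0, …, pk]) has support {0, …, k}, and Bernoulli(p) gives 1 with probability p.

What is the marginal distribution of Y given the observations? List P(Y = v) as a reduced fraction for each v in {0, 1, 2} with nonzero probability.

Enumerate traces; 12 have nonzero weight after conditioning:
  (Y=0, Z=0, X=0, W=2) weight 1/96
  (Y=0, Z=0, X=1, W=2) weight 1/96
  (Y=0, Z=0, X=2, W=2) weight 1/96
  (Y=0, Z=3, X=0, W=2) weight 1/96
  (Y=0, Z=3, X=1, W=2) weight 1/96
  (Y=0, Z=3, X=2, W=2) weight 1/96
  (Y=1, Z=2, X=0, W=2) weight 2/165
  (Y=1, Z=2, X=1, W=2) weight 2/165
  (Y=2, Z=1, X=0, W=2) weight 1/165
  … 3 more
Group by Y:
  weight(Y=0) = 1/16
  weight(Y=1) = 1/30
  weight(Y=2) = 1/60
Total weight = 1/16 + 1/30 + 1/60 = 9/80
P(Y=0 | obs) = 1/16 / 9/80 = 5/9
P(Y=1 | obs) = 1/30 / 9/80 = 8/27
P(Y=2 | obs) = 1/60 / 9/80 = 4/27

P(Y=0) = 5/9, P(Y=1) = 8/27, P(Y=2) = 4/27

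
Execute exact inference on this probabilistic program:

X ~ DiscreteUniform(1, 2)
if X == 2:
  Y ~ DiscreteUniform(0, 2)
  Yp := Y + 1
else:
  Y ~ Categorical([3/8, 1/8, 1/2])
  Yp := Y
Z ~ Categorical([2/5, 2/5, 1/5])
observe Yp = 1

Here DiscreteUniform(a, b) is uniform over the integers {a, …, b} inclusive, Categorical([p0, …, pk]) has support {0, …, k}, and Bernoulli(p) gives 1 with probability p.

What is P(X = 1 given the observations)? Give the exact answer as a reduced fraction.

P(X = 1 | obs) = 3/11

Enumerate traces; 6 have nonzero weight after conditioning:
  (X=1, Y=1, Z=0) weight 1/40
  (X=1, Y=1, Z=1) weight 1/40
  (X=1, Y=1, Z=2) weight 1/80
  (X=2, Y=0, Z=0) weight 1/15
  (X=2, Y=0, Z=1) weight 1/15
  (X=2, Y=0, Z=2) weight 1/30
Group by X:
  weight(X=1) = 1/16
  weight(X=2) = 1/6
Total weight = 1/16 + 1/6 = 11/48
P(X=1 | obs) = 1/16 / 11/48 = 3/11
P(X=2 | obs) = 1/6 / 11/48 = 8/11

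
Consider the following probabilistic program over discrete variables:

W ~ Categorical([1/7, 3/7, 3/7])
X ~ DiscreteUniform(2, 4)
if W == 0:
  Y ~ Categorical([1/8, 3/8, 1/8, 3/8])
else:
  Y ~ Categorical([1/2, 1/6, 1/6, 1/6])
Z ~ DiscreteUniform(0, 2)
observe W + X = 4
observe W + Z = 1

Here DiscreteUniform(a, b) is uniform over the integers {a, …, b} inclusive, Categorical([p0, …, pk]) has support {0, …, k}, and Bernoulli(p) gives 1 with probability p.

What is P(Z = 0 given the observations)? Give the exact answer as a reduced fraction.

Enumerate traces; 8 have nonzero weight after conditioning:
  (W=0, X=4, Y=0, Z=1) weight 1/504
  (W=0, X=4, Y=1, Z=1) weight 1/168
  (W=0, X=4, Y=2, Z=1) weight 1/504
  (W=0, X=4, Y=3, Z=1) weight 1/168
  (W=1, X=3, Y=0, Z=0) weight 1/42
  (W=1, X=3, Y=1, Z=0) weight 1/126
  (W=1, X=3, Y=2, Z=0) weight 1/126
  (W=1, X=3, Y=3, Z=0) weight 1/126
Group by Z:
  weight(Z=0) = 1/21
  weight(Z=1) = 1/63
Total weight = 1/21 + 1/63 = 4/63
P(Z=0 | obs) = 1/21 / 4/63 = 3/4
P(Z=1 | obs) = 1/63 / 4/63 = 1/4

P(Z = 0 | obs) = 3/4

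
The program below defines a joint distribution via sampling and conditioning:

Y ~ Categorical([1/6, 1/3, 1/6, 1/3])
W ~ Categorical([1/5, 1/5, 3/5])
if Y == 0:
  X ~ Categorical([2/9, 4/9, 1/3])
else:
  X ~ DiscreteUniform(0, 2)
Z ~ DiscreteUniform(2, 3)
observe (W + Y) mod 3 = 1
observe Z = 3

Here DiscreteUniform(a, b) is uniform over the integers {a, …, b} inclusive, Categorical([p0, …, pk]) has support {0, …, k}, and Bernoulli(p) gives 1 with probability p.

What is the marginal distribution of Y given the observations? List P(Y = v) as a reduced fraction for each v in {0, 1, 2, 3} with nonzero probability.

P(Y=0) = 1/8, P(Y=1) = 1/4, P(Y=2) = 3/8, P(Y=3) = 1/4

Enumerate traces; 12 have nonzero weight after conditioning:
  (Y=0, W=1, X=0, Z=3) weight 1/270
  (Y=0, W=1, X=1, Z=3) weight 1/135
  (Y=0, W=1, X=2, Z=3) weight 1/180
  (Y=1, W=0, X=0, Z=3) weight 1/90
  (Y=1, W=0, X=1, Z=3) weight 1/90
  (Y=1, W=0, X=2, Z=3) weight 1/90
  (Y=2, W=2, X=0, Z=3) weight 1/60
  (Y=2, W=2, X=1, Z=3) weight 1/60
  (Y=3, W=1, X=0, Z=3) weight 1/90
  … 3 more
Group by Y:
  weight(Y=0) = 1/60
  weight(Y=1) = 1/30
  weight(Y=2) = 1/20
  weight(Y=3) = 1/30
Total weight = 1/60 + 1/30 + 1/20 + 1/30 = 2/15
P(Y=0 | obs) = 1/60 / 2/15 = 1/8
P(Y=1 | obs) = 1/30 / 2/15 = 1/4
P(Y=2 | obs) = 1/20 / 2/15 = 3/8
P(Y=3 | obs) = 1/30 / 2/15 = 1/4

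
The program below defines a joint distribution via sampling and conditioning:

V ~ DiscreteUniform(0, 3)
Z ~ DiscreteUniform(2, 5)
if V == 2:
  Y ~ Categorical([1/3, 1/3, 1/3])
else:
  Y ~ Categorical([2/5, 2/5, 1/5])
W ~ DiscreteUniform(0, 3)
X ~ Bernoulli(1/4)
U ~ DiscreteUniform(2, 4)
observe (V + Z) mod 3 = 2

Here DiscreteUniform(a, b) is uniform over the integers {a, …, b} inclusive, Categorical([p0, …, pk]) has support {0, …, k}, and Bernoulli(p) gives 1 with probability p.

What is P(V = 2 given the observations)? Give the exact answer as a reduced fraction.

P(V = 2 | obs) = 1/6

Enumerate traces; 432 have nonzero weight after conditioning:
  (V=0, Z=2, Y=0, W=0, X=0, U=2) weight 1/640
  (V=0, Z=2, Y=0, W=0, X=0, U=3) weight 1/640
  (V=0, Z=2, Y=0, W=0, X=0, U=4) weight 1/640
  (V=0, Z=2, Y=0, W=0, X=1, U=2) weight 1/1920
  (V=0, Z=2, Y=0, W=0, X=1, U=3) weight 1/1920
  (V=0, Z=2, Y=0, W=0, X=1, U=4) weight 1/1920
  (V=0, Z=2, Y=0, W=1, X=0, U=2) weight 1/640
  (V=0, Z=2, Y=0, W=1, X=0, U=3) weight 1/640
  (V=1, Z=4, Y=0, W=0, X=0, U=2) weight 1/640
  (V=2, Z=3, Y=0, W=0, X=0, U=2) weight 1/768
  … 422 more
Group by V:
  weight(V=0) = 1/8
  weight(V=1) = 1/16
  weight(V=2) = 1/16
  weight(V=3) = 1/8
Total weight = 1/8 + 1/16 + 1/16 + 1/8 = 3/8
P(V=0 | obs) = 1/8 / 3/8 = 1/3
P(V=1 | obs) = 1/16 / 3/8 = 1/6
P(V=2 | obs) = 1/16 / 3/8 = 1/6
P(V=3 | obs) = 1/8 / 3/8 = 1/3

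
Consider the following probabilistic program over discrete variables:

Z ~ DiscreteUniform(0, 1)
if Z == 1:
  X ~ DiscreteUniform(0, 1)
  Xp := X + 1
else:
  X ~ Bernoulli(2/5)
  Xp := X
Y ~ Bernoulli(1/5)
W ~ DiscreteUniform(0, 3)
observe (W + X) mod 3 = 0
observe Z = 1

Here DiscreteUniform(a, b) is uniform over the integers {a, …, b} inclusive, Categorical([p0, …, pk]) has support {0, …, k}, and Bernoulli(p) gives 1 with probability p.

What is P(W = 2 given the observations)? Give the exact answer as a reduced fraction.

Enumerate traces; 6 have nonzero weight after conditioning:
  (Z=1, X=0, Y=0, W=0) weight 1/20
  (Z=1, X=0, Y=0, W=3) weight 1/20
  (Z=1, X=0, Y=1, W=0) weight 1/80
  (Z=1, X=0, Y=1, W=3) weight 1/80
  (Z=1, X=1, Y=0, W=2) weight 1/20
  (Z=1, X=1, Y=1, W=2) weight 1/80
Group by W:
  weight(W=0) = 1/16
  weight(W=2) = 1/16
  weight(W=3) = 1/16
Total weight = 1/16 + 1/16 + 1/16 = 3/16
P(W=0 | obs) = 1/16 / 3/16 = 1/3
P(W=2 | obs) = 1/16 / 3/16 = 1/3
P(W=3 | obs) = 1/16 / 3/16 = 1/3

P(W = 2 | obs) = 1/3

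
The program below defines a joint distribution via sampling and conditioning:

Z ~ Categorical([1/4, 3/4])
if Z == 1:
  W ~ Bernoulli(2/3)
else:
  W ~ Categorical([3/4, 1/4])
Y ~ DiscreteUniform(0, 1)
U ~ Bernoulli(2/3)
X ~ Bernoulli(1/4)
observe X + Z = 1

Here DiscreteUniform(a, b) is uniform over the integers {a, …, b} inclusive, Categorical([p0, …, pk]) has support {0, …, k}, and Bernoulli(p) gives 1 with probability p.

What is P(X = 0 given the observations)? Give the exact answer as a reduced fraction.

Enumerate traces; 16 have nonzero weight after conditioning:
  (Z=0, W=0, Y=0, U=0, X=1) weight 1/128
  (Z=0, W=0, Y=0, U=1, X=1) weight 1/64
  (Z=0, W=0, Y=1, U=0, X=1) weight 1/128
  (Z=0, W=0, Y=1, U=1, X=1) weight 1/64
  (Z=0, W=1, Y=0, U=0, X=1) weight 1/384
  (Z=0, W=1, Y=0, U=1, X=1) weight 1/192
  (Z=0, W=1, Y=1, U=0, X=1) weight 1/384
  (Z=0, W=1, Y=1, U=1, X=1) weight 1/192
  (Z=1, W=0, Y=0, U=0, X=0) weight 1/32
  … 7 more
Group by X:
  weight(X=0) = 9/16
  weight(X=1) = 1/16
Total weight = 9/16 + 1/16 = 5/8
P(X=0 | obs) = 9/16 / 5/8 = 9/10
P(X=1 | obs) = 1/16 / 5/8 = 1/10

P(X = 0 | obs) = 9/10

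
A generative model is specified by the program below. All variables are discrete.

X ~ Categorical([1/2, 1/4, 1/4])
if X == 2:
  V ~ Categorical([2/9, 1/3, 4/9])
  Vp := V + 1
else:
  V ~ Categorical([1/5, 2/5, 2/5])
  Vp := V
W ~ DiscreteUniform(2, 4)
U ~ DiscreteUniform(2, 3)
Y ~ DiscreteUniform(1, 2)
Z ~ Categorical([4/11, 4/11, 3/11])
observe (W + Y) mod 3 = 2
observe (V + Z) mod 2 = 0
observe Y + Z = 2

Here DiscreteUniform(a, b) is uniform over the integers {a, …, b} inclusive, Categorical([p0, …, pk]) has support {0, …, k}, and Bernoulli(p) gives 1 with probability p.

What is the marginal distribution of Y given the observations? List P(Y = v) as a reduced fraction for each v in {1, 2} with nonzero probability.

Enumerate traces; 18 have nonzero weight after conditioning:
  (X=0, V=0, W=3, U=2, Y=2, Z=0) weight 1/330
  (X=0, V=0, W=3, U=3, Y=2, Z=0) weight 1/330
  (X=0, V=1, W=4, U=2, Y=1, Z=1) weight 1/165
  (X=0, V=1, W=4, U=3, Y=1, Z=1) weight 1/165
  (X=0, V=2, W=3, U=2, Y=2, Z=0) weight 1/165
  (X=0, V=2, W=3, U=3, Y=2, Z=0) weight 1/165
  (X=1, V=0, W=3, U=2, Y=2, Z=0) weight 1/660
  (X=1, V=0, W=3, U=3, Y=2, Z=0) weight 1/660
  … 10 more
Group by Y:
  weight(Y=1) = 23/990
  weight(Y=2) = 37/990
Total weight = 23/990 + 37/990 = 2/33
P(Y=1 | obs) = 23/990 / 2/33 = 23/60
P(Y=2 | obs) = 37/990 / 2/33 = 37/60

P(Y=1) = 23/60, P(Y=2) = 37/60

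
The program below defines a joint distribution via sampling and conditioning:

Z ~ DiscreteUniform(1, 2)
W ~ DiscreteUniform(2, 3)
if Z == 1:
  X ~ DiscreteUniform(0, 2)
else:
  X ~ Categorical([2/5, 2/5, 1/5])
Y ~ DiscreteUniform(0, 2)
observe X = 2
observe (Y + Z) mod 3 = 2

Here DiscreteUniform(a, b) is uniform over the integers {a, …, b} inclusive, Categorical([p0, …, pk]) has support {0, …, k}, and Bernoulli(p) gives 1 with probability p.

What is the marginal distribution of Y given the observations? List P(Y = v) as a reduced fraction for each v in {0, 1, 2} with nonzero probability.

Enumerate traces; 4 have nonzero weight after conditioning:
  (Z=1, W=2, X=2, Y=1) weight 1/36
  (Z=1, W=3, X=2, Y=1) weight 1/36
  (Z=2, W=2, X=2, Y=0) weight 1/60
  (Z=2, W=3, X=2, Y=0) weight 1/60
Group by Y:
  weight(Y=0) = 1/30
  weight(Y=1) = 1/18
Total weight = 1/30 + 1/18 = 4/45
P(Y=0 | obs) = 1/30 / 4/45 = 3/8
P(Y=1 | obs) = 1/18 / 4/45 = 5/8

P(Y=0) = 3/8, P(Y=1) = 5/8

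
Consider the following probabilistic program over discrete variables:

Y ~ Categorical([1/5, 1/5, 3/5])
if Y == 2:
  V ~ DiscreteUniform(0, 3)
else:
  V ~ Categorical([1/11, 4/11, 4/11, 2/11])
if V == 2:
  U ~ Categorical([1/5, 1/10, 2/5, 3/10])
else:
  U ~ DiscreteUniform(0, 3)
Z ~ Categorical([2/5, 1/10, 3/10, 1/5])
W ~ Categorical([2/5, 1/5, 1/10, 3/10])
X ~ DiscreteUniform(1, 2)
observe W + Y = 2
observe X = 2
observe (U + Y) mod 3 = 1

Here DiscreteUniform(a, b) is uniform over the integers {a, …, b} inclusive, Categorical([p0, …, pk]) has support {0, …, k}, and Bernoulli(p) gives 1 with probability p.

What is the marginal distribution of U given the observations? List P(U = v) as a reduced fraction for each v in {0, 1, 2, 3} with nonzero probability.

P(U=0) = 51/511, P(U=1) = 43/1022, P(U=2) = 759/1022, P(U=3) = 59/511

Enumerate traces; 64 have nonzero weight after conditioning:
  (Y=0, V=0, U=1, Z=0, W=2, X=2) weight 1/11000
  (Y=0, V=0, U=1, Z=1, W=2, X=2) weight 1/44000
  (Y=0, V=0, U=1, Z=2, W=2, X=2) weight 3/44000
  (Y=0, V=0, U=1, Z=3, W=2, X=2) weight 1/22000
  (Y=0, V=1, U=1, Z=0, W=2, X=2) weight 1/2750
  (Y=0, V=1, U=1, Z=1, W=2, X=2) weight 1/11000
  (Y=0, V=1, U=1, Z=2, W=2, X=2) weight 3/11000
  (Y=0, V=1, U=1, Z=3, W=2, X=2) weight 1/5500
  (Y=1, V=0, U=0, Z=0, W=1, X=2) weight 1/5500
  (Y=1, V=0, U=3, Z=0, W=1, X=2) weight 1/5500
  … 54 more
Group by U:
  weight(U=0) = 51/11000
  weight(U=1) = 43/22000
  weight(U=2) = 69/2000
  weight(U=3) = 59/11000
Total weight = 51/11000 + 43/22000 + 69/2000 + 59/11000 = 511/11000
P(U=0 | obs) = 51/11000 / 511/11000 = 51/511
P(U=1 | obs) = 43/22000 / 511/11000 = 43/1022
P(U=2 | obs) = 69/2000 / 511/11000 = 759/1022
P(U=3 | obs) = 59/11000 / 511/11000 = 59/511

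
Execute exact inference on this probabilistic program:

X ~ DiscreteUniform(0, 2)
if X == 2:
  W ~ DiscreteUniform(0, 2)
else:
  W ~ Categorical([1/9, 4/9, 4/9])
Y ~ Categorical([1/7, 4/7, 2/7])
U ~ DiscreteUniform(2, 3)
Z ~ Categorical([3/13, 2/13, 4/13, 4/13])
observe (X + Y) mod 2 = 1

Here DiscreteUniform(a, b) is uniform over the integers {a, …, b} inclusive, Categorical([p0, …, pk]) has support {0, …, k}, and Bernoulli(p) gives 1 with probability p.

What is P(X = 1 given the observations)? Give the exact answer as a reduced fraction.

P(X = 1 | obs) = 3/11

Enumerate traces; 96 have nonzero weight after conditioning:
  (X=0, W=0, Y=1, U=2, Z=0) weight 2/819
  (X=0, W=0, Y=1, U=2, Z=1) weight 4/2457
  (X=0, W=0, Y=1, U=2, Z=2) weight 8/2457
  (X=0, W=0, Y=1, U=2, Z=3) weight 8/2457
  (X=0, W=0, Y=1, U=3, Z=0) weight 2/819
  (X=0, W=0, Y=1, U=3, Z=1) weight 4/2457
  (X=0, W=0, Y=1, U=3, Z=2) weight 8/2457
  (X=0, W=0, Y=1, U=3, Z=3) weight 8/2457
  (X=1, W=0, Y=0, U=2, Z=0) weight 1/1638
  (X=2, W=0, Y=1, U=2, Z=0) weight 2/273
  … 86 more
Group by X:
  weight(X=0) = 4/21
  weight(X=1) = 1/7
  weight(X=2) = 4/21
Total weight = 4/21 + 1/7 + 4/21 = 11/21
P(X=0 | obs) = 4/21 / 11/21 = 4/11
P(X=1 | obs) = 1/7 / 11/21 = 3/11
P(X=2 | obs) = 4/21 / 11/21 = 4/11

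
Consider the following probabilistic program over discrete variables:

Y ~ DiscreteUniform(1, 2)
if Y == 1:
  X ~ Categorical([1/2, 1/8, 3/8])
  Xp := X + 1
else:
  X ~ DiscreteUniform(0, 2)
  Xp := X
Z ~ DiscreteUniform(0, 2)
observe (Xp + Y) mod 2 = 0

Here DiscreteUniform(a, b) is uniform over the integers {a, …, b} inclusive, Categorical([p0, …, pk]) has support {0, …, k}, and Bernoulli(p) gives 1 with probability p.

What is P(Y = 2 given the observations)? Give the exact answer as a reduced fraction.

Enumerate traces; 12 have nonzero weight after conditioning:
  (Y=1, X=0, Z=0) weight 1/12
  (Y=1, X=0, Z=1) weight 1/12
  (Y=1, X=0, Z=2) weight 1/12
  (Y=1, X=2, Z=0) weight 1/16
  (Y=1, X=2, Z=1) weight 1/16
  (Y=1, X=2, Z=2) weight 1/16
  (Y=2, X=0, Z=0) weight 1/18
  (Y=2, X=0, Z=1) weight 1/18
  … 4 more
Group by Y:
  weight(Y=1) = 7/16
  weight(Y=2) = 1/3
Total weight = 7/16 + 1/3 = 37/48
P(Y=1 | obs) = 7/16 / 37/48 = 21/37
P(Y=2 | obs) = 1/3 / 37/48 = 16/37

P(Y = 2 | obs) = 16/37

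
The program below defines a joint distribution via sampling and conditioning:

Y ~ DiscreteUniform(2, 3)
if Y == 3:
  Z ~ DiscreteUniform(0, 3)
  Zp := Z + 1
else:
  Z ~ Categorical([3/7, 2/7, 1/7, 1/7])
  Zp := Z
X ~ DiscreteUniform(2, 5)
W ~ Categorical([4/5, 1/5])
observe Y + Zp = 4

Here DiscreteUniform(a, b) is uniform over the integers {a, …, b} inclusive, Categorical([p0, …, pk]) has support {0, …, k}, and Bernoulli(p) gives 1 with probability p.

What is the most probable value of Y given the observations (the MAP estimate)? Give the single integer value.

Enumerate traces; 16 have nonzero weight after conditioning:
  (Y=2, Z=2, X=2, W=0) weight 1/70
  (Y=2, Z=2, X=2, W=1) weight 1/280
  (Y=2, Z=2, X=3, W=0) weight 1/70
  (Y=2, Z=2, X=3, W=1) weight 1/280
  (Y=2, Z=2, X=4, W=0) weight 1/70
  (Y=2, Z=2, X=4, W=1) weight 1/280
  (Y=2, Z=2, X=5, W=0) weight 1/70
  (Y=2, Z=2, X=5, W=1) weight 1/280
  (Y=3, Z=0, X=2, W=0) weight 1/40
  … 7 more
Group by Y:
  weight(Y=2) = 1/14
  weight(Y=3) = 1/8
Total weight = 1/14 + 1/8 = 11/56
P(Y=2 | obs) = 1/14 / 11/56 = 4/11
P(Y=3 | obs) = 1/8 / 11/56 = 7/11
argmax = 3

argmax_v P(Y = v | obs) = 3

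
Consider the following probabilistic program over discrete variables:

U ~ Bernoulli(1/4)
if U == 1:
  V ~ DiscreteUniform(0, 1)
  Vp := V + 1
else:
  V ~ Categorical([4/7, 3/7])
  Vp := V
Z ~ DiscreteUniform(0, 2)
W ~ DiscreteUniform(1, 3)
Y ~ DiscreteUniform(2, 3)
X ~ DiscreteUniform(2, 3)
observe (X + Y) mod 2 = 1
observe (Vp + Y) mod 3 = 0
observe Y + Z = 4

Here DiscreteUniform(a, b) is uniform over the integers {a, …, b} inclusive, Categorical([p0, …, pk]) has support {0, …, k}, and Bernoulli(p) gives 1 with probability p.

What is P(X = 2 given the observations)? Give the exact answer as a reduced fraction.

Enumerate traces; 9 have nonzero weight after conditioning:
  (U=0, V=0, Z=1, W=1, Y=3, X=2) weight 1/84
  (U=0, V=0, Z=1, W=2, Y=3, X=2) weight 1/84
  (U=0, V=0, Z=1, W=3, Y=3, X=2) weight 1/84
  (U=0, V=1, Z=2, W=1, Y=2, X=3) weight 1/112
  (U=0, V=1, Z=2, W=2, Y=2, X=3) weight 1/112
  (U=0, V=1, Z=2, W=3, Y=2, X=3) weight 1/112
  (U=1, V=0, Z=2, W=1, Y=2, X=3) weight 1/288
  (U=1, V=0, Z=2, W=2, Y=2, X=3) weight 1/288
  … 1 more
Group by X:
  weight(X=2) = 1/28
  weight(X=3) = 25/672
Total weight = 1/28 + 25/672 = 7/96
P(X=2 | obs) = 1/28 / 7/96 = 24/49
P(X=3 | obs) = 25/672 / 7/96 = 25/49

P(X = 2 | obs) = 24/49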